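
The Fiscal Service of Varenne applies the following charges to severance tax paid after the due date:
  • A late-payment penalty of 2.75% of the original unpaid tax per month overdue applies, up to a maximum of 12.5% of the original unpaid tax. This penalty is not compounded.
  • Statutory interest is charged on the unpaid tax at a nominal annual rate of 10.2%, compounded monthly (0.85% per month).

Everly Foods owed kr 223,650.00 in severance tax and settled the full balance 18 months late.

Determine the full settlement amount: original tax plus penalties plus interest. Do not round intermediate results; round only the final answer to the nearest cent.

kr 288,412.72

Penalty (uncapped): 18 × 2.75% × kr 223,650.00 = kr 110,706.75; cap = 12.5% × kr 223,650.00 = kr 27,956.25 → penalty = kr 27,956.25
Interest: kr 223,650.00 × ((1 + 0.0085)^18 − 1) = kr 223,650.00 × 0.1645717… = kr 36,806.4689…
Total = kr 223,650.00 + kr 27,956.2500 + kr 36,806.4689… = kr 288,412.72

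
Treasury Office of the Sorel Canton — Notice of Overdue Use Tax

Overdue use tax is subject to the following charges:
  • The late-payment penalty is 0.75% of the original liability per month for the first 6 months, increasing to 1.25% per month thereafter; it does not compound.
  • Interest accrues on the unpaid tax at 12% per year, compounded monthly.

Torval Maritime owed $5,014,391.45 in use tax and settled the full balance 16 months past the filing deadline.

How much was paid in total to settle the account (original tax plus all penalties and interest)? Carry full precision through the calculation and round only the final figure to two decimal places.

Penalty, months 1–6: 6 × 0.75% × $5,014,391.45 = $225,647.62…
Penalty, months 7–16: 10 × 1.25% × $5,014,391.45 = $626,798.93…
Interest (12%/yr ÷ 12 = 1%/month): $5,014,391.45 × ((1 + 0.01)^16 − 1) = $865,376.8816…
Total = $5,014,391.45 + $852,446.5465 + $865,376.8816… = $6,732,214.88

$6,732,214.88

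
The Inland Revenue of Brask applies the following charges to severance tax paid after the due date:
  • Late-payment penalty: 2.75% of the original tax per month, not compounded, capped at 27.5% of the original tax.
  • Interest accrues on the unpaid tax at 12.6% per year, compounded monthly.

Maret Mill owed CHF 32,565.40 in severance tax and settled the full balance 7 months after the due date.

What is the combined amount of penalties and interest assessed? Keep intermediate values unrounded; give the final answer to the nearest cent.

Penalty: 7 × 2.75% × CHF 32,565.40 = CHF 6,268.84… (below the 27.5% cap of CHF 8,955.49…)
Interest (12.6%/yr ÷ 12 = 1.05%/month): CHF 32,565.40 × ((1 + 0.0105)^7 − 1) = CHF 2,470.2873…
Penalties + interest = CHF 6,268.8395 + CHF 2,470.2873… = CHF 8,739.13

CHF 8,739.13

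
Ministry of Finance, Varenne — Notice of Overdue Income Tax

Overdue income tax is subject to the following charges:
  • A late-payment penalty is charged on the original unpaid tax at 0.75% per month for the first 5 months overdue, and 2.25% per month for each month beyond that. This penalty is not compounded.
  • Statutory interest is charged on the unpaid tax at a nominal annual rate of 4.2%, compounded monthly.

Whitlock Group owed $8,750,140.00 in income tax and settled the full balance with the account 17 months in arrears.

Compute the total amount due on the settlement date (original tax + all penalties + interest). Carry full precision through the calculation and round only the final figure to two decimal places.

$11,976,277.38

Penalty, months 1–5: 5 × 0.75% × $8,750,140.00 = $328,130.25
Penalty, months 6–17: 12 × 2.25% × $8,750,140.00 = $2,362,537.80
Interest (4.2%/yr ÷ 12 = 0.35%/month): $8,750,140.00 × ((1 + 0.0035)^17 − 1) = $535,469.3273…
Total = $8,750,140.00 + $2,690,668.0500 + $535,469.3273… = $11,976,277.38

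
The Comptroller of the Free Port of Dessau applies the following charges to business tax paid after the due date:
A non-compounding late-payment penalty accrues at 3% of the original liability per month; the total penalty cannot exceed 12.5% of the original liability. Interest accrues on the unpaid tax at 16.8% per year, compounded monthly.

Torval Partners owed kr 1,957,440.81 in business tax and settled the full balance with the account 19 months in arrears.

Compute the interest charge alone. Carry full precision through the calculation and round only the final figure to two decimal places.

Interest (16.8%/yr ÷ 12 = 1.4%/month): kr 1,957,440.81 × ((1 + 0.014)^19 − 1) = kr 591,793.6672…

kr 591,793.67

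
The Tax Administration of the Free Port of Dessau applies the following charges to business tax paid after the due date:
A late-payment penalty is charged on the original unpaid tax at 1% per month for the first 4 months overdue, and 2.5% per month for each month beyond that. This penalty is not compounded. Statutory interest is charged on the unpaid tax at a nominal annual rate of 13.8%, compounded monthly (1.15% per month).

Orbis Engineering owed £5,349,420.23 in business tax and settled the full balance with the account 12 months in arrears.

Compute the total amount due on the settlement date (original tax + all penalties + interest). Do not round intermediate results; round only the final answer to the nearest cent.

£7,420,030.54

Penalty, months 1–4: 4 × 1% × £5,349,420.23 = £213,976.81…
Penalty, months 5–12: 8 × 2.5% × £5,349,420.23 = £1,069,884.05…
Interest: £5,349,420.23 × ((1 + 0.0115)^12 − 1) = £5,349,420.23 × 0.1470719… = £786,749.4589…
Total = £5,349,420.23 + £1,283,860.8552 + £786,749.4589… = £7,420,030.54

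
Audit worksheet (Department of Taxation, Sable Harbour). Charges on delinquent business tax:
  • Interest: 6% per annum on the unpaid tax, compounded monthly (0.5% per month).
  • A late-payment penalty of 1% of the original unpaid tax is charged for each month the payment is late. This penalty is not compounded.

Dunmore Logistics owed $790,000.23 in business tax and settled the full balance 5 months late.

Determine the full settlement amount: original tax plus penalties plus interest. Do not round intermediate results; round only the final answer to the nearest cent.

Late-payment penalty: 5 × 1% × $790,000.23 = $39,500.01…
Interest: $790,000.23 × ((1 + 0.005)^5 − 1) = $790,000.23 × 0.0252513… = $19,948.4958…
Total = $790,000.23 + $39,500.0115 + $19,948.4958… = $849,448.74

$849,448.74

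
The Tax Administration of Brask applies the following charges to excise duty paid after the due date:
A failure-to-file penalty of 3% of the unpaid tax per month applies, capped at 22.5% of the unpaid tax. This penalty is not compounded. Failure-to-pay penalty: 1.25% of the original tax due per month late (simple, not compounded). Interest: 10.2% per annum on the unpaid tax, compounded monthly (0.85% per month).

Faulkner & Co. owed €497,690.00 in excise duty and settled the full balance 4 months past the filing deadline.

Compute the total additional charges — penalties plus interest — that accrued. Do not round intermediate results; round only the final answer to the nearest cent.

Failure-to-file: 4 × 3% × €497,690.00 = €59,722.80 (under the 22.5% cap)
Failure-to-pay penalty: 4 × 1.25% × €497,690.00 = €24,884.50
Interest: €497,690.00 × ((1 + 0.0085)^4 − 1) = €497,690.00 × 0.0344360… = €17,138.4338…
Penalties + interest = €84,607.3000 + €17,138.4338… = €101,745.73

€101,745.73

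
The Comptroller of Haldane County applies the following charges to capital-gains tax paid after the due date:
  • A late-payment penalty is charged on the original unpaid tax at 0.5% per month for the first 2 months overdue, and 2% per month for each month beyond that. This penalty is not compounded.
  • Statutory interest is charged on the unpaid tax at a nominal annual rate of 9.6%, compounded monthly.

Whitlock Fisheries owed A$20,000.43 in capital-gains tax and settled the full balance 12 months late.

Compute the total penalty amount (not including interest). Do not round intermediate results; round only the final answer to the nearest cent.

Penalty, months 1–2: 2 × 0.5% × A$20,000.43 = A$200.00…
Penalty, months 3–12: 10 × 2% × A$20,000.43 = A$4,000.09…
Total penalty = A$200.00… + A$4,000.09… = A$4,200.09

A$4,200.09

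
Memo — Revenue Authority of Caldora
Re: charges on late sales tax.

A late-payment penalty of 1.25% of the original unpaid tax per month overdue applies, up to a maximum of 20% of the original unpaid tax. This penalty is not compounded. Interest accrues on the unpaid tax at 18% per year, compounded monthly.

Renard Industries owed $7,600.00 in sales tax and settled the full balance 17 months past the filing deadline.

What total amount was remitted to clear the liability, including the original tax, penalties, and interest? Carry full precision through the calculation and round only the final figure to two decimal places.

Penalty (uncapped): 17 × 1.25% × $7,600.00 = $1,615.00; cap = 20% × $7,600.00 = $1,520.00 → penalty = $1,520.00
Interest (18%/yr ÷ 12 = 1.5%/month): $7,600.00 × ((1 + 0.015)^17 − 1) = $2,188.9545…
Total = $7,600.00 + $1,520.0000 + $2,188.9545… = $11,308.95

$11,308.95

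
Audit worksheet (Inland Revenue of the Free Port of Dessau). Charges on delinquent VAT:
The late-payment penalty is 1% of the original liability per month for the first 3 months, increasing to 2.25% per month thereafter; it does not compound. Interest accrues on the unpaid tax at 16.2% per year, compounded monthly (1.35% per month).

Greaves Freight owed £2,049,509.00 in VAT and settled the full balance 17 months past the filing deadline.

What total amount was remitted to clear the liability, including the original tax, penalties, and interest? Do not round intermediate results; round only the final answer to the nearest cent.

Penalty, months 1–3: 3 × 1% × £2,049,509.00 = £61,485.27
Penalty, months 4–17: 14 × 2.25% × £2,049,509.00 = £645,595.34…
Interest: £2,049,509.00 × ((1 + 0.0135)^17 − 1) = £2,049,509.00 × 0.2560410… = £524,758.2480…
Total = £2,049,509.00 + £707,080.6050 + £524,758.2480… = £3,281,347.85

£3,281,347.85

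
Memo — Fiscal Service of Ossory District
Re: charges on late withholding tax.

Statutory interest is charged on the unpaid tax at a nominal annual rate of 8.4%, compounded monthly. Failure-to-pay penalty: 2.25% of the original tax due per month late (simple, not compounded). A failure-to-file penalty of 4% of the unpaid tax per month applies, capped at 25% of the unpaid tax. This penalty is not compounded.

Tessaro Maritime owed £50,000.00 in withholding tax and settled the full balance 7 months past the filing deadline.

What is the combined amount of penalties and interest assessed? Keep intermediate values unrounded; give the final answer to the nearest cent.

£22,877.05

Failure-to-file: 7 × 4% × £50,000.00 = £14,000.00, capped at 25% × £50,000.00 = £12,500.00
Failure-to-pay penalty = 2.25% × £50,000.00 × 7 mo = £7,875.00
Interest (8.4%/yr ÷ 12 = 0.7%/month): £50,000.00 × ((1 + 0.007)^7 − 1) = £2,502.0545…
Penalties + interest = £20,375.0000 + £2,502.0545… = £22,877.05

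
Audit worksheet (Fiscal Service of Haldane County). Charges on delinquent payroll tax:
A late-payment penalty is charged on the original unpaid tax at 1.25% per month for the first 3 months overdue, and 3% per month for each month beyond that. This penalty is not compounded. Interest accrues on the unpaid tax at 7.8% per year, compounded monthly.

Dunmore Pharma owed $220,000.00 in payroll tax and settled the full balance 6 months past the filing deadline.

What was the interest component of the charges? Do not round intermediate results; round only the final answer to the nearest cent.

$8,720.64

Interest (7.8%/yr ÷ 12 = 0.65%/month): $220,000.00 × ((1 + 0.0065)^6 − 1) = $8,720.6393…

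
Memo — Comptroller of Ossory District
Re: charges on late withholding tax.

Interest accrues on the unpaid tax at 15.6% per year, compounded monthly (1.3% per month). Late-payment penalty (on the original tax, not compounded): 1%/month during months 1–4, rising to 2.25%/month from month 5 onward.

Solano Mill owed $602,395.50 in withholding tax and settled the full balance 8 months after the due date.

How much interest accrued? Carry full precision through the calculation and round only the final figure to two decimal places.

$65,575.00

Interest: $602,395.50 × ((1 + 0.013)^8 − 1) = $602,395.50 × 0.1088571… = $65,574.9984…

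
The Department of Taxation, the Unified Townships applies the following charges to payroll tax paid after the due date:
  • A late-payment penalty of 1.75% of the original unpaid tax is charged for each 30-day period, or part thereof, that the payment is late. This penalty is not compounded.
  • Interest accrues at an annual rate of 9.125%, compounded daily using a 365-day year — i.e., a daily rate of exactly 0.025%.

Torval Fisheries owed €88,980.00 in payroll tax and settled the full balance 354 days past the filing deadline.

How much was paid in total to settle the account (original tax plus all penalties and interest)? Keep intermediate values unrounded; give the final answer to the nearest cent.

Penalty periods: ⌈354/30⌉ = 12; penalty = 12 × 1.75% × €88,980.00 = €18,685.80
Interest: €88,980.00 × ((1 + 0.00025)^354 − 1) = €88,980.00 × 0.09252217… = €8,232.6226…
Total = €88,980.00 + €18,685.8000 + €8,232.6226… = €115,898.42

€115,898.42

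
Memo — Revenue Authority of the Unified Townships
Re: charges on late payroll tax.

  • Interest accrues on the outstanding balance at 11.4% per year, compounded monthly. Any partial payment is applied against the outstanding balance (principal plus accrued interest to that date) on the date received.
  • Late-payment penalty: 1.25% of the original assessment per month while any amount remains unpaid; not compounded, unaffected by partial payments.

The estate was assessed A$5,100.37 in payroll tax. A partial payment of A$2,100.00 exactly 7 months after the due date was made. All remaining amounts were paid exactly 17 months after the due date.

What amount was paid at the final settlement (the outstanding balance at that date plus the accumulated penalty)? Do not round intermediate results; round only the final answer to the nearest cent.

Monthly rate = 11.4% ÷ 12 = 0.95%
Balance at month 7: A$5,100.3700 × (1 + 0.0095)^7 = A$5,449.3656…
After A$2,100.00 payment: A$5,449.3656… − A$2,100.00 = A$3,349.3656…
Balance at month 17: A$3,349.3656… × (1 + 0.0095)^10 = A$3,681.5083…
Penalty: 17 × 1.25% × A$5,100.37 = A$1,083.83…
Final settlement = outstanding balance + penalty = A$3,681.5083… + A$1,083.83… = A$4,765.34

A$4,765.34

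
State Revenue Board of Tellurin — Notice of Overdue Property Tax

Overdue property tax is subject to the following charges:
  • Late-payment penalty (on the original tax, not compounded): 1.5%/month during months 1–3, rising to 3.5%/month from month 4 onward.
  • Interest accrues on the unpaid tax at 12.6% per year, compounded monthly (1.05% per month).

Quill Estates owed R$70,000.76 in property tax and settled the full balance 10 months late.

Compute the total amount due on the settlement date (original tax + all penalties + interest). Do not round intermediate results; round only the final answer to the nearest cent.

R$98,008.26

Penalty, months 1–3: 3 × 1.5% × R$70,000.76 = R$3,150.03…
Penalty, months 4–10: 7 × 3.5% × R$70,000.76 = R$17,150.19…
Interest: R$70,000.76 × ((1 + 0.0105)^10 − 1) = R$70,000.76 × 0.1101028… = R$7,707.2762…
Total = R$70,000.76 + R$20,300.2204 + R$7,707.2762… = R$98,008.26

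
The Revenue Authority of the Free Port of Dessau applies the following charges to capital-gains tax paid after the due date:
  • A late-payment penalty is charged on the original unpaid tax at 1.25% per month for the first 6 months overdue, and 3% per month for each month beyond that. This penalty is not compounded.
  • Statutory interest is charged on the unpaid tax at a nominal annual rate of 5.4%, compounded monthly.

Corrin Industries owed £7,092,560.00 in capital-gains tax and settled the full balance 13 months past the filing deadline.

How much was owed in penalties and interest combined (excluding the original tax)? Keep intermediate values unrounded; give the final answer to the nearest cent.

Penalty, months 1–6: 6 × 1.25% × £7,092,560.00 = £531,942.00
Penalty, months 7–13: 7 × 3% × £7,092,560.00 = £1,489,437.60
Interest (5.4%/yr ÷ 12 = 0.45%/month): £7,092,560.00 × ((1 + 0.0045)^13 − 1) = £426,304.3995…
Penalties + interest = £2,021,379.6000 + £426,304.3995… = £2,447,684.00

£2,447,684.00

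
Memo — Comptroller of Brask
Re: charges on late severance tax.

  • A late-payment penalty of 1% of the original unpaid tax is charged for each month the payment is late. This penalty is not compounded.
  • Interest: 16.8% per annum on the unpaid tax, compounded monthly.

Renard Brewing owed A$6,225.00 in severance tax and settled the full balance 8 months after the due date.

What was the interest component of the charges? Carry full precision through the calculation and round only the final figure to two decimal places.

A$732.34

Interest (16.8%/yr ÷ 12 = 1.4%/month): A$6,225.00 × ((1 + 0.014)^8 − 1) = A$732.3363…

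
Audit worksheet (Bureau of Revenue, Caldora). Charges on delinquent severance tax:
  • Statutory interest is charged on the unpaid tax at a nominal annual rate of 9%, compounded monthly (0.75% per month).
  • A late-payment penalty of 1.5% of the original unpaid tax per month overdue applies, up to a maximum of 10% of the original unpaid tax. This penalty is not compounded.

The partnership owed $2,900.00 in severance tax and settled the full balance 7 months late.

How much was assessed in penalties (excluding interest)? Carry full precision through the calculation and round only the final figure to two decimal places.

Penalty (uncapped): 7 × 1.5% × $2,900.00 = $304.50; cap = 10% × $2,900.00 = $290.00 → penalty = $290.00

$290.00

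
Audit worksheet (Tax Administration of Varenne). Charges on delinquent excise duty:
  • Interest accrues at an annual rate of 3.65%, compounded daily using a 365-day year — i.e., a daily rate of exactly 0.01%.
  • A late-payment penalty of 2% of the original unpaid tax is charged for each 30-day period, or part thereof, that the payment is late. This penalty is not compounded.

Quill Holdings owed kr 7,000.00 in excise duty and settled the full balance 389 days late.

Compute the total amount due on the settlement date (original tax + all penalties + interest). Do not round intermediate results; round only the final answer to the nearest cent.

kr 9,097.65

Penalty periods: ⌈389/30⌉ = 13; penalty = 13 × 2% × kr 7,000.00 = kr 1,820.00
Interest: kr 7,000.00 × ((1 + 0.0001)^389 − 1) = kr 7,000.00 × 0.03966449… = kr 277.6514…
Total = kr 7,000.00 + kr 1,820.0000 + kr 277.6514… = kr 9,097.65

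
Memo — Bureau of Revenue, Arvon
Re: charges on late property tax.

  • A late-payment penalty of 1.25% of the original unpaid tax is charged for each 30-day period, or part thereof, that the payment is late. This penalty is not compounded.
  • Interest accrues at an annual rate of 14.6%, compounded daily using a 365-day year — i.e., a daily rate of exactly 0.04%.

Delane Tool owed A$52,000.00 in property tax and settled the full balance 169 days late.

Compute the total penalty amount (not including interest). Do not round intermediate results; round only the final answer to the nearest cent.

Penalty periods: ⌈169/30⌉ = 6; penalty = 6 × 1.25% × A$52,000.00 = A$3,900.00

A$3,900.00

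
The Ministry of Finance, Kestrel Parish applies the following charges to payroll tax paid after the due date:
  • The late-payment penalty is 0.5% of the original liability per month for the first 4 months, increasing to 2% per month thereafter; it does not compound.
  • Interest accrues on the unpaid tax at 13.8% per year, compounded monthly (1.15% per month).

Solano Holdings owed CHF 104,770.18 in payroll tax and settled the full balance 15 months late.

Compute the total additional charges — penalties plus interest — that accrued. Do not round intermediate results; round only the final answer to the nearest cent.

Penalty, months 1–4: 4 × 0.5% × CHF 104,770.18 = CHF 2,095.40…
Penalty, months 5–15: 11 × 2% × CHF 104,770.18 = CHF 23,049.44…
Interest: CHF 104,770.18 × ((1 + 0.0115)^15 − 1) = CHF 104,770.18 × 0.1871027… = CHF 19,602.7875…
Penalties + interest = CHF 25,144.8432 + CHF 19,602.7875… = CHF 44,747.63

CHF 44,747.63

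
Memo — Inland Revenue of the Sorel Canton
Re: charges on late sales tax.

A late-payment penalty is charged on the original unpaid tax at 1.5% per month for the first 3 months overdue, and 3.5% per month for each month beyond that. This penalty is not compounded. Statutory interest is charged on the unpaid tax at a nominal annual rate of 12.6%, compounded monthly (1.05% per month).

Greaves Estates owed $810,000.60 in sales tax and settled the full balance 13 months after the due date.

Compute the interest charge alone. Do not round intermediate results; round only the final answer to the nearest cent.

Interest: $810,000.60 × ((1 + 0.0105)^13 − 1) = $810,000.60 × 0.1454394… = $117,806.0322…

$117,806.03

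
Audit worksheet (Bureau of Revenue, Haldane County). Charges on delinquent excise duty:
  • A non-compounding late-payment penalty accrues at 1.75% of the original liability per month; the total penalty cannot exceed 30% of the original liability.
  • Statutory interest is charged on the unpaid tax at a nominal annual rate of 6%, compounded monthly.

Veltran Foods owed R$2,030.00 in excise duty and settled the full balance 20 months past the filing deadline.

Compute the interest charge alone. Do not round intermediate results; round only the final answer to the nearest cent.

Interest (6%/yr ÷ 12 = 0.5%/month): R$2,030.00 × ((1 + 0.005)^20 − 1) = R$212.9380…

R$212.94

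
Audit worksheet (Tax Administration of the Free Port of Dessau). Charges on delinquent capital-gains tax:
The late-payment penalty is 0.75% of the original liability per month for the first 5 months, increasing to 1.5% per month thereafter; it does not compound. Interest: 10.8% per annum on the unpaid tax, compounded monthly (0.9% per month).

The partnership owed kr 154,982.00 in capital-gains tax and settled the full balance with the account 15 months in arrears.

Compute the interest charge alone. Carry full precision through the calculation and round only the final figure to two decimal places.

kr 22,293.51

Interest: kr 154,982.00 × ((1 + 0.009)^15 − 1) = kr 154,982.00 × 0.1438458… = kr 22,293.5145…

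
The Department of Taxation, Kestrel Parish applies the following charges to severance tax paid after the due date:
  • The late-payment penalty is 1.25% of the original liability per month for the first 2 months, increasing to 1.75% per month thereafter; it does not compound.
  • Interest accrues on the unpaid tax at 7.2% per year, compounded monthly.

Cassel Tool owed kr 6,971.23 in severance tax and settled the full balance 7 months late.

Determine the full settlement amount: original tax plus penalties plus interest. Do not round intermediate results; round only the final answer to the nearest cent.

Penalty, months 1–2: 2 × 1.25% × kr 6,971.23 = kr 174.28…
Penalty, months 3–7: 5 × 1.75% × kr 6,971.23 = kr 609.98…
Interest (7.2%/yr ÷ 12 = 0.6%/month): kr 6,971.23 × ((1 + 0.006)^7 − 1) = kr 298.1149…
Total = kr 6,971.23 + kr 784.2634… + kr 298.1149… = kr 8,053.61

kr 8,053.61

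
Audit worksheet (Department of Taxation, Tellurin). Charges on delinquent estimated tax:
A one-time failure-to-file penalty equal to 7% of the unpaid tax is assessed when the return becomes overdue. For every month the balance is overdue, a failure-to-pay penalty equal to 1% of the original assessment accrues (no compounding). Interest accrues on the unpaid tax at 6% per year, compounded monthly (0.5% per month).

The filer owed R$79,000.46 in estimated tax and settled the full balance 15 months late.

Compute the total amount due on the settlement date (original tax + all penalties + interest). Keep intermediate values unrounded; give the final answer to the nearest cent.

Failure-to-file penalty: 7% × R$79,000.46 = R$5,530.03…
Failure-to-pay penalty = 1% × R$79,000.46 × 15 mo = R$11,850.07…
Interest: R$79,000.46 × ((1 + 0.005)^15 − 1) = R$79,000.46 × 0.0776827… = R$6,136.9720…
Total = R$79,000.46 + R$17,380.1012 + R$6,136.9720… = R$102,517.53

R$102,517.53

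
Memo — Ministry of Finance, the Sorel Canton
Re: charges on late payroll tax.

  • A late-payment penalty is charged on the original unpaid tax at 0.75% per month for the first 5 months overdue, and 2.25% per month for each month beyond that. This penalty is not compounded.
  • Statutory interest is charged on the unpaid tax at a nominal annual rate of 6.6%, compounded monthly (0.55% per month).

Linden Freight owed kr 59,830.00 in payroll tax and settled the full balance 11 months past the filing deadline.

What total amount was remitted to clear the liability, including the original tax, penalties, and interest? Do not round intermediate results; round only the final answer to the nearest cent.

Penalty, months 1–5: 5 × 0.75% × kr 59,830.00 = kr 2,243.63…
Penalty, months 6–11: 6 × 2.25% × kr 59,830.00 = kr 8,077.05
Interest: kr 59,830.00 × ((1 + 0.0055)^11 − 1) = kr 59,830.00 × 0.0621915… = kr 3,720.9178…
Total = kr 59,830.00 + kr 10,320.6750 + kr 3,720.9178… = kr 73,871.59

kr 73,871.59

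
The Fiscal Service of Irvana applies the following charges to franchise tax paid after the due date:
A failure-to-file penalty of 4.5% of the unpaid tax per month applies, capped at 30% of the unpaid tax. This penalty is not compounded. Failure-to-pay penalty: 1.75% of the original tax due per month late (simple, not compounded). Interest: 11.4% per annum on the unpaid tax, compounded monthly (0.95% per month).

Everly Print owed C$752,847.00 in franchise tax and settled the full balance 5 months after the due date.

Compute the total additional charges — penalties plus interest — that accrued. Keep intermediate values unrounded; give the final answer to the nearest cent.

Failure-to-file: 5 × 4.5% × C$752,847.00 = C$169,390.58… (under the 30% cap)
Failure-to-pay penalty = 1.75% × C$752,847.00 × 5 mo = C$65,874.11…
Interest: C$752,847.00 × ((1 + 0.0095)^5 − 1) = C$752,847.00 × 0.0484111… = C$36,446.1624…
Penalties + interest = C$235,264.6875 + C$36,446.1624… = C$271,710.85

C$271,710.85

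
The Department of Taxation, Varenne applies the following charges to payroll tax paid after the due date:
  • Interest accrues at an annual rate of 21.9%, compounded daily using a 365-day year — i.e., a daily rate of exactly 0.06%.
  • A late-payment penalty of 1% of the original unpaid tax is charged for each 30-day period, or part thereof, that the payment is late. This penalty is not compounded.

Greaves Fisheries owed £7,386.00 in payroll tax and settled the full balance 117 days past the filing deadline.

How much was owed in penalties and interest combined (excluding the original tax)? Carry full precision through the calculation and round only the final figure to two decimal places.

Penalty periods: ⌈117/30⌉ = 4; penalty = 4 × 1% × £7,386.00 = £295.44
Interest: £7,386.00 × ((1 + 0.0006)^117 − 1) = £7,386.00 × 0.07270012… = £536.9631…
Penalties + interest = £295.4400 + £536.9631… = £832.40

£832.40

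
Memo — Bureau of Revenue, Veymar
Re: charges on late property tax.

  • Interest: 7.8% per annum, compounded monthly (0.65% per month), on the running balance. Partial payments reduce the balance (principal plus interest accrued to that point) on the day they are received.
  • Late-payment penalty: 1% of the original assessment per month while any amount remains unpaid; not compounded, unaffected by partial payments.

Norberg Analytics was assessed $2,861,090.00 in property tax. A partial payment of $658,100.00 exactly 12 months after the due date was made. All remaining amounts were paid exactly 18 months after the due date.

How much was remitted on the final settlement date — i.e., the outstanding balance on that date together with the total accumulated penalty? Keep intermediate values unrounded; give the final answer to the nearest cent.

Balance at month 12: $2,861,090.0000 × (1 + 0.0065)^12 = $3,092,408.5839…
After $658,100.00 payment: $3,092,408.5839… − $658,100.00 = $2,434,308.5839…
Balance at month 18: $2,434,308.5839… × (1 + 0.0065)^6 = $2,530,802.7976…
Penalty: 18 × 1% × $2,861,090.00 = $514,996.20
Final settlement = outstanding balance + penalty = $2,530,802.7976… + $514,996.20 = $3,045,799.00

$3,045,799.00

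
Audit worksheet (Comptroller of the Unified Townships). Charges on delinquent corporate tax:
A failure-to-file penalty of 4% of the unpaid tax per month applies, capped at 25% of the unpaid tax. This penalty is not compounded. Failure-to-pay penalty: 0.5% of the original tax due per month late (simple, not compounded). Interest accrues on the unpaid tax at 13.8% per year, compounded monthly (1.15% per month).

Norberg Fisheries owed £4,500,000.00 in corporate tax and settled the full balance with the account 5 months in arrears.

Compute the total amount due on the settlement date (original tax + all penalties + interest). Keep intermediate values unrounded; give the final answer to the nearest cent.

£5,777,270.08

Failure-to-file: 5 × 4% × £4,500,000.00 = £900,000.00 (under the 25% cap)
Failure-to-pay penalty: 5 × 0.5% × £4,500,000.00 = £112,500.00
Interest: £4,500,000.00 × ((1 + 0.0115)^5 − 1) = £4,500,000.00 × 0.0588378… = £264,770.0838…
Total = £4,500,000.00 + £1,012,500.0000 + £264,770.0838… = £5,777,270.08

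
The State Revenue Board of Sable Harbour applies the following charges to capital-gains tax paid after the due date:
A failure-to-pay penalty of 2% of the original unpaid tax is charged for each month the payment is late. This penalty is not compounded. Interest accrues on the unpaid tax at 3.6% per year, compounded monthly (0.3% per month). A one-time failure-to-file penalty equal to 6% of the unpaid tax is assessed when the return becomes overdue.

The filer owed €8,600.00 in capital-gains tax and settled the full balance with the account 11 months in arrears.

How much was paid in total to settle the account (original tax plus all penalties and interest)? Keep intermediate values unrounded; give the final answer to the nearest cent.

€11,296.10

Failure-to-file penalty: 6% × €8,600.00 = €516.00
Failure-to-pay penalty = 2% × €8,600.00 × 11 mo = €1,892.00
Interest: €8,600.00 × ((1 + 0.003)^11 − 1) = €8,600.00 × 0.0334995… = €288.0955…
Total = €8,600.00 + €2,408.0000 + €288.0955… = €11,296.10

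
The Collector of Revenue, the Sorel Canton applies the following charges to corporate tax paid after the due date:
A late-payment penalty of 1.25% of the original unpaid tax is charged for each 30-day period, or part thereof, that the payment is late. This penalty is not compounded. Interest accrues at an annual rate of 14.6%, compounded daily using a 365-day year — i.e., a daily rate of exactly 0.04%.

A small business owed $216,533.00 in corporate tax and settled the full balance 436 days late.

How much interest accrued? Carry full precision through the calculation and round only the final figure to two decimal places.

$41,247.41

Interest: $216,533.00 × ((1 + 0.0004)^436 − 1) = $216,533.00 × 0.19049017… = $41,247.4078…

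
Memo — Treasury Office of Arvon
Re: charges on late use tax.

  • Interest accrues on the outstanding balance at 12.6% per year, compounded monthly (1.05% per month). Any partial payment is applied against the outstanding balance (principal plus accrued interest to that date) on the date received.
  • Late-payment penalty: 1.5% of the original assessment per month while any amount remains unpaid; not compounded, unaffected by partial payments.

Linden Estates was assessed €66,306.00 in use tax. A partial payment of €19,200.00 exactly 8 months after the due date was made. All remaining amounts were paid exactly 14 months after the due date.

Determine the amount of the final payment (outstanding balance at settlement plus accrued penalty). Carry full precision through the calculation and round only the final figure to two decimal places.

Balance at month 8: €66,306.0000 × (1 + 0.0105)^8 = €72,084.7459…
After €19,200.00 payment: €72,084.7459… − €19,200.00 = €52,884.7459…
Balance at month 14: €52,884.7459… × (1 + 0.0105)^6 = €56,305.1772…
Penalty: 14 × 1.5% × €66,306.00 = €13,924.26
Final settlement = outstanding balance + penalty = €56,305.1772… + €13,924.26 = €70,229.44

€70,229.44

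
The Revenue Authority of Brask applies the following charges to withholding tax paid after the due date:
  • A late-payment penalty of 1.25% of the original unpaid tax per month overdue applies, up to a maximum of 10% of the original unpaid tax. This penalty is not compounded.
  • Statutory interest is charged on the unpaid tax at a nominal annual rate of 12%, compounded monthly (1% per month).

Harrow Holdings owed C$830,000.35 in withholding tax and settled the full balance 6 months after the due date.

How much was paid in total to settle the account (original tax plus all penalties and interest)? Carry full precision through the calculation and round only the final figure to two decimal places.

Penalty: 6 × 1.25% × C$830,000.35 = C$62,250.03… (below the 10% cap of C$83,000.04…)
Interest: C$830,000.35 × ((1 + 0.01)^6 − 1) = C$830,000.35 × 0.0615202… = C$51,061.7465…
Total = C$830,000.35 + C$62,250.0263… + C$51,061.7465… = C$943,312.12

C$943,312.12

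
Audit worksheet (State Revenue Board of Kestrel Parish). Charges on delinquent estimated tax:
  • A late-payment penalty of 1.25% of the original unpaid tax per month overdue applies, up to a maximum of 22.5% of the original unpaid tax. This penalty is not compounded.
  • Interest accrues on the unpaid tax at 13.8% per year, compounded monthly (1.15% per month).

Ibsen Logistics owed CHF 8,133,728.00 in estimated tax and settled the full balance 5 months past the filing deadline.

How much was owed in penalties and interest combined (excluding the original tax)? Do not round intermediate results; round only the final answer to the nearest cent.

CHF 986,928.63

Penalty: 5 × 1.25% × CHF 8,133,728.00 = CHF 508,358.00 (below the 22.5% cap of CHF 1,830,088.80)
Interest: CHF 8,133,728.00 × ((1 + 0.0115)^5 − 1) = CHF 8,133,728.00 × 0.0588378… = CHF 478,570.6320…
Penalties + interest = CHF 508,358.0000 + CHF 478,570.6320… = CHF 986,928.63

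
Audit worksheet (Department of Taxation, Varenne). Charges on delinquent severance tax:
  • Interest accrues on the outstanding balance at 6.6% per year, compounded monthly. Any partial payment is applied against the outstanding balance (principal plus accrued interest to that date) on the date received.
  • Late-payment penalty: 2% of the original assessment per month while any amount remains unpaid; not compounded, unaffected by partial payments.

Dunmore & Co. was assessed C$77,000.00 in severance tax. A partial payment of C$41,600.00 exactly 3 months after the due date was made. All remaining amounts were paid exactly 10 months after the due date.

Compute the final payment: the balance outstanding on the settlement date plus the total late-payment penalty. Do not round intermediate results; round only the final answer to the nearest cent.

Monthly rate = 6.6% ÷ 12 = 0.55%
Balance at month 3: C$77,000.0000 × (1 + 0.0055)^3 = C$78,277.5006…
After C$41,600.00 payment: C$78,277.5006… − C$41,600.00 = C$36,677.5006…
Balance at month 10: C$36,677.5006… × (1 + 0.0055)^7 = C$38,113.0985…
Penalty: 10 × 2% × C$77,000.00 = C$15,400.00
Final settlement = outstanding balance + penalty = C$38,113.0985… + C$15,400.00 = C$53,513.10

C$53,513.10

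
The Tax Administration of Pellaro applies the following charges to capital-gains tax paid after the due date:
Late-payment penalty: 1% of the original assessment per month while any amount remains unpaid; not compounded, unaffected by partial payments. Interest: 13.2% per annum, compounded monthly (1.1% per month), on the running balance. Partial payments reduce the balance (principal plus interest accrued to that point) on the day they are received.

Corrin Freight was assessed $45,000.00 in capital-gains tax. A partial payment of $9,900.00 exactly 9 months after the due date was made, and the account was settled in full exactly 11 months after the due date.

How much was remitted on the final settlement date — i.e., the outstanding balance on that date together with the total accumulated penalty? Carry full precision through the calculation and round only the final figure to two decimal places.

Balance at month 9: $45,000.0000 × (1 + 0.011)^9 = $49,656.1351…
After $9,900.00 payment: $49,656.1351… − $9,900.00 = $39,756.1351…
Balance at month 11: $39,756.1351… × (1 + 0.011)^2 = $40,635.5806…
Penalty: 11 × 1% × $45,000.00 = $4,950.00
Final settlement = outstanding balance + penalty = $40,635.5806… + $4,950.00 = $45,585.58

$45,585.58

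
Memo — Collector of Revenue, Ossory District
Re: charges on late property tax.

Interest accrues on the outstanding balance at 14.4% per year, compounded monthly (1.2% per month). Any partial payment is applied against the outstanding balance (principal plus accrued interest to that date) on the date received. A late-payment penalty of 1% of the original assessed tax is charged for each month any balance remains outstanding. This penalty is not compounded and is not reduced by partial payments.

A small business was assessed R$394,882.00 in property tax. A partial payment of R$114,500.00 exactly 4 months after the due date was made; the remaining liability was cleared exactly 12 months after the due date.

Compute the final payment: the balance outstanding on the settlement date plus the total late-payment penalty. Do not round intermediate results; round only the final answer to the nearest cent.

Balance at month 4: R$394,882.0000 × (1 + 0.012)^4 = R$414,180.2517…
After R$114,500.00 payment: R$414,180.2517… − R$114,500.00 = R$299,680.2517…
Balance at month 12: R$299,680.2517… × (1 + 0.012)^8 = R$329,687.3052…
Penalty: 12 × 1% × R$394,882.00 = R$47,385.84
Final settlement = outstanding balance + penalty = R$329,687.3052… + R$47,385.84 = R$377,073.15

R$377,073.15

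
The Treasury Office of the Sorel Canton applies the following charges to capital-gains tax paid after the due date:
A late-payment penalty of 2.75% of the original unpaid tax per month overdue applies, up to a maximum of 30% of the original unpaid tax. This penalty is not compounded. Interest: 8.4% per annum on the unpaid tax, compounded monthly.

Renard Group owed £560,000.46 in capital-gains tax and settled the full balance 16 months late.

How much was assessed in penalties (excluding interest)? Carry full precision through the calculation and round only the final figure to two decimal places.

Penalty (uncapped): 16 × 2.75% × £560,000.46 = £246,400.20…; cap = 30% × £560,000.46 = £168,000.14… → penalty = £168,000.14…

£168,000.14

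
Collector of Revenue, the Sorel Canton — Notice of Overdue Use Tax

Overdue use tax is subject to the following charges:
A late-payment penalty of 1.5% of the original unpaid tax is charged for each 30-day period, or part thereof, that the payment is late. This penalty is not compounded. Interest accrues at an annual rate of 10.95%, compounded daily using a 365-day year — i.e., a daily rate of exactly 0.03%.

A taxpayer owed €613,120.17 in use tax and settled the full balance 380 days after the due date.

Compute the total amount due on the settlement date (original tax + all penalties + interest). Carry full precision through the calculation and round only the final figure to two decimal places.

€806,702.42

Penalty periods: ⌈380/30⌉ = 13; penalty = 13 × 1.5% × €613,120.17 = €119,558.43…
Interest: €613,120.17 × ((1 + 0.0003)^380 − 1) = €613,120.17 × 0.12073296… = €74,023.8154…
Total = €613,120.17 + €119,558.4332… + €74,023.8154… = €806,702.42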